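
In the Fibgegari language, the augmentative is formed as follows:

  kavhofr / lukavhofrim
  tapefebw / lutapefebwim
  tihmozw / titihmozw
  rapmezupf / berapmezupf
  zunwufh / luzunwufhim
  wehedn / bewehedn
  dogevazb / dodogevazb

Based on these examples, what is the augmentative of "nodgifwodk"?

benodgifwodk

"nodgifwodk" has second-to-last letter 'd'. The one such stem in the data (wehedn → bewehedn) adds the prefix be-, so the same rule applies.
So nodgifwodk → benodgifwodk.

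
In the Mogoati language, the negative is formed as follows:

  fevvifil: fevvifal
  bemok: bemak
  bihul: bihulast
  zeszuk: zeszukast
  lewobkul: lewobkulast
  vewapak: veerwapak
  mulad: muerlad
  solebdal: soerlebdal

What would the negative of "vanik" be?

fevvifil and bihul both end in -l yet inflect differently (fevvifal, bihulast), so the final letter is not what conditions the rule; the last vowel is.
"vanik" has last vowel 'i'. The one such stem in the data (fevvifil → fevvifal) changes the last vowel to 'a' (as does bemok), so the same rule applies.
The other patterns: stems whose last vowel is 'u' add -ast; stems whose last vowel is 'a' insert -er- after the first vowel.
So vanik → vanak.

vanak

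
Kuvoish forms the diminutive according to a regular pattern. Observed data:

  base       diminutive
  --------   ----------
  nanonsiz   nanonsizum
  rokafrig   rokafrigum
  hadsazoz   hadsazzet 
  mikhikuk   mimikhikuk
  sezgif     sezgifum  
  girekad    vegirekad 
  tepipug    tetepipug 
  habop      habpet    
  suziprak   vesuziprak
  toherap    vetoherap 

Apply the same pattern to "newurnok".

"newurnok" has last vowel 'o'. The stems whose last vowel is 'o' (hadsazoz → hadsazzet, habop → habpet) delete the last vowel and add -et.
The other patterns: stems whose last vowel is 'a' add the prefix ve-; stems whose last vowel is 'u' repeat the first consonant+vowel as a prefix; stems whose last vowel is 'i' add -um.
So newurnok → newurnket.

newurnket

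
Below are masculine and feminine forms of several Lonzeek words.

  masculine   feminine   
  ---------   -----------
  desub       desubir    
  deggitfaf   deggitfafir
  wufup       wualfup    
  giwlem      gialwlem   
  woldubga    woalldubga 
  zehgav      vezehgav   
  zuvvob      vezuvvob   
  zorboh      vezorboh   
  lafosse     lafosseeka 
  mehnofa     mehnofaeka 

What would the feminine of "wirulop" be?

wialrulop

"wirulop" begins with w-. The stems beginning with w- (wufup → wualfup, woldubga → woalldubga) insert -al- after the first vowel.
So wirulop → wialrulop.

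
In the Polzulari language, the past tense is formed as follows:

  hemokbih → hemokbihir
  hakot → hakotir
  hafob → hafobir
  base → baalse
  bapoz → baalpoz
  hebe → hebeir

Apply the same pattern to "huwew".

huwewir

"huwew" begins with h-. The stems beginning with h- (hebe → hebeir, hakot → hakotir, hafob → hafobir) add -ir.
So huwew → huwewir.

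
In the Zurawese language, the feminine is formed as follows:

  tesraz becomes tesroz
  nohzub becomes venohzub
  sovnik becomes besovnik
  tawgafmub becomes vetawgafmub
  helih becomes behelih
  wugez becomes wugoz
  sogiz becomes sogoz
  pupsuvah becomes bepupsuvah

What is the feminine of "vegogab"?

sogiz and helih both have last vowel 'i' yet inflect differently (sogoz, behelih), so the last vowel is not what conditions the rule; the final letter is.
"vegogab" ends in -b. The stems ending in -b (tawgafmub → vetawgafmub, nohzub → venohzub) add the prefix ve-.
So vegogab → vevegogab.

vevegogab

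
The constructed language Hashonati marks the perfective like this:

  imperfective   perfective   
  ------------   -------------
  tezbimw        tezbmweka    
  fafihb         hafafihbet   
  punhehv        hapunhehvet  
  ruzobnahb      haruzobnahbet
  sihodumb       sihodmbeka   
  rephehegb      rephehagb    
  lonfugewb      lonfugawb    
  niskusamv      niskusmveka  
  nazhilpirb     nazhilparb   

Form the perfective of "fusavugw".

"fusavugw" has second-to-last letter 'g'. The one such stem in the data (rephehegb → rephehagb) changes the last vowel to 'a' (as do lonfugewb, nazhilpirb), so the same rule applies.
The other patterns: stems whose second-to-last letter is 'm' delete the last vowel and add -eka; stems whose second-to-last letter is 'h' add ha- … -et around the stem.
So fusavugw → fusavagw.

fusavagw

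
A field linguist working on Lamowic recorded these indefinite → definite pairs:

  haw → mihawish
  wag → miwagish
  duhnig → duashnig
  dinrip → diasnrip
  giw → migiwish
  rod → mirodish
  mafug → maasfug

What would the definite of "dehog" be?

deashog

wag and mafug both end in -g yet inflect differently (miwagish, maasfug), so the final letter is not what conditions the rule; the number of vowels is.
"dehog" has 2 vowels. The stems with 2 vowels (mafug → maasfug, duhnig → duashnig, dinrip → diasnrip) insert -as- after the first vowel.
The other pattern: stems with 1 vowel add mi- … -ish around the stem.
So dehog → deashog.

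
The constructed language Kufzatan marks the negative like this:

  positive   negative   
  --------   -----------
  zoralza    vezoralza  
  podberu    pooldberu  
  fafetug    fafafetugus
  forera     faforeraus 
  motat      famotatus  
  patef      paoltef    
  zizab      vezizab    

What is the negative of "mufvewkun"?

famufvewkunus

zoralza and forera both end in -a yet inflect differently (vezoralza, faforeraus), so the final letter is not what conditions the rule; the first letter is.
"mufvewkun" begins with m-. The one such stem in the data (motat → famotatus) adds fa- … -us around the stem, so the same rule applies.
So mufvewkun → famufvewkunus.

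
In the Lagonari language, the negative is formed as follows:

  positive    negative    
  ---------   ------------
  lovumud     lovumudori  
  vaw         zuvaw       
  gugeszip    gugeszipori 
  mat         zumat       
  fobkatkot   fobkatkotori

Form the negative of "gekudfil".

gekudfilori

"gekudfil" has 3 vowels. The stems with 3 vowels (gugeszip → gugeszipori, lovumud → lovumudori, fobkatkot → fobkatkotori) add -ori.
So gekudfil → gekudfilori.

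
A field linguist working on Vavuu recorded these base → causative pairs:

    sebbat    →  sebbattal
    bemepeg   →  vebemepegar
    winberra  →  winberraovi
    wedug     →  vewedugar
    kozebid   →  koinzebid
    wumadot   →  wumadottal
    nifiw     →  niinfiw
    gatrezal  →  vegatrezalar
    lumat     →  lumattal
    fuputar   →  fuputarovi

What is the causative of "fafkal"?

gatrezal and lumat both have last vowel 'a' yet inflect differently (vegatrezalar, lumattal), so the last vowel is not what conditions the rule; the final letter is.
"fafkal" ends in -l. The one such stem in the data (gatrezal → vegatrezalar) adds ve- … -ar around the stem, so the same rule applies.
The other patterns: stems ending in -t double the final consonant and add -al; stems ending in -d or -w insert -in- after the first vowel; stems ending in -a or -r add -ovi.
So fafkal → vefafkalar.

vefafkalar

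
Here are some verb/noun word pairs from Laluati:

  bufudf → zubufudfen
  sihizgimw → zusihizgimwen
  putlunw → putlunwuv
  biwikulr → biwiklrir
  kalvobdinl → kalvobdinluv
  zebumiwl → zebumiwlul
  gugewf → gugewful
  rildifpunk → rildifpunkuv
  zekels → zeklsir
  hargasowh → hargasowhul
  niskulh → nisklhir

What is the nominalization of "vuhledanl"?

vuhledanluv

niskulh and hargasowh both end in -h yet inflect differently (nisklhir, hargasowhul), so the final letter is not what conditions the rule; the second-to-last letter is.
"vuhledanl" has second-to-last letter 'n'. The stems whose second-to-last letter is 'n' (putlunw → putlunwuv, rildifpunk → rildifpunkuv, kalvobdinl → kalvobdinluv) add -uv.
So vuhledanl → vuhledanluv.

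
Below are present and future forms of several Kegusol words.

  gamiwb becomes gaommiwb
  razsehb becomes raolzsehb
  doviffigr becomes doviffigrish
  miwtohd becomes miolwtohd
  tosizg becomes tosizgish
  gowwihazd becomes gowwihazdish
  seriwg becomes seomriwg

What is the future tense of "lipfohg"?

liolpfohg

miwtohd and gowwihazd both end in -d yet inflect differently (miolwtohd, gowwihazdish), so the final letter is not what conditions the rule; the second-to-last letter is.
"lipfohg" has second-to-last letter 'h'. The stems whose second-to-last letter is 'h' (razsehb → raolzsehb, miwtohd → miolwtohd) insert -ol- after the first vowel.
So lipfohg → liolpfohg.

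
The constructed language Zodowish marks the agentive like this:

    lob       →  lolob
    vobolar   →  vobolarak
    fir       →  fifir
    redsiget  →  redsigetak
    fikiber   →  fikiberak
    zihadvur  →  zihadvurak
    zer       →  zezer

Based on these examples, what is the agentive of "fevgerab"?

fevgerabak

fir and fikiber both end in -r yet inflect differently (fifir, fikiberak), so the final letter is not what conditions the rule; the number of vowels is.
"fevgerab" has 3 vowels. The stems with 3 vowels (fikiber → fikiberak, redsiget → redsigetak, vobolar → vobolarak) add -ak.
The other pattern: stems with 1 vowel repeat the first consonant+vowel as a prefix.
So fevgerab → fevgerabak.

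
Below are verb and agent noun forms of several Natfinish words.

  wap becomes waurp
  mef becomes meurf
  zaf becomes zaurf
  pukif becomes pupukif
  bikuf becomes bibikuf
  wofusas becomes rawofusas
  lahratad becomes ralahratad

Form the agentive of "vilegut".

mef and pukif both end in -f yet inflect differently (meurf, pupukif), so the final letter is not what conditions the rule; the number of vowels is.
"vilegut" has 3 vowels. The stems with 3 vowels (wofusas → rawofusas, lahratad → ralahratad) add the prefix ra-.
So vilegut → ravilegut.

ravilegut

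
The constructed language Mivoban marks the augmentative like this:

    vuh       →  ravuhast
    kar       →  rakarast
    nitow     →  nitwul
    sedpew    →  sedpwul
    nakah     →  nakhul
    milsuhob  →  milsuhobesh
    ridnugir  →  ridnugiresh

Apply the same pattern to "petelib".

vuh and nakah both end in -h yet inflect differently (ravuhast, nakhul), so the final letter is not what conditions the rule; the number of vowels is.
"petelib" has 3 vowels. The stems with 3 vowels (milsuhob → milsuhobesh, ridnugir → ridnugiresh) add -esh.
The other patterns: stems with 1 vowel add ra- … -ast around the stem; stems with 2 vowels delete the last vowel and add -ul.
So petelib → petelibesh.

petelibesh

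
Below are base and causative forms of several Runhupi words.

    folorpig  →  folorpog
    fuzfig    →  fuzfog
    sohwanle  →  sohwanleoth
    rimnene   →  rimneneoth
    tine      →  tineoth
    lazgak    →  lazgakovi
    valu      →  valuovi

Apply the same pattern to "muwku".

muwkuovi

"muwku" ends in -u. The one such stem in the data (valu → valuovi) adds -ovi, so the same rule applies.
So muwku → muwkuovi.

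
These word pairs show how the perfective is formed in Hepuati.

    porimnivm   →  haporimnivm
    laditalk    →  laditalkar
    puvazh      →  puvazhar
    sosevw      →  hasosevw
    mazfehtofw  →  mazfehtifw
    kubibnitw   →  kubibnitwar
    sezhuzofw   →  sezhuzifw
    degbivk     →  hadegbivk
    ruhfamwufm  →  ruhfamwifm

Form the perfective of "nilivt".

"nilivt" has second-to-last letter 'v'. The stems whose second-to-last letter is 'v' (degbivk → hadegbivk, sosevw → hasosevw, porimnivm → haporimnivm) add the prefix ha-.
The other patterns: stems whose second-to-last letter is 'f' change the last vowel to 'i'; stems whose second-to-last letter is 'l', 't' or 'z' add -ar.
So nilivt → hanilivt.

hanilivt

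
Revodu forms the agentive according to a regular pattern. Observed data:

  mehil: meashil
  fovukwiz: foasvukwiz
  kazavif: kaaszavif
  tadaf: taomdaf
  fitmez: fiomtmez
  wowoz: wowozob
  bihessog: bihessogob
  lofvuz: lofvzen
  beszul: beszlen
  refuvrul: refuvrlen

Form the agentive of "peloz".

kazavif and tadaf both end in -f yet inflect differently (kaaszavif, taomdaf), so the final letter is not what conditions the rule; the last vowel is.
"peloz" has last vowel 'o'. The stems whose last vowel is 'o' (wowoz → wowozob, bihessog → bihessogob) add -ob.
The other patterns: stems whose last vowel is 'i' insert -as- after the first vowel; stems whose last vowel is 'a' or 'e' insert -om- after the first vowel; stems whose last vowel is 'u' delete the last vowel and add -en.
So peloz → pelozob.

pelozob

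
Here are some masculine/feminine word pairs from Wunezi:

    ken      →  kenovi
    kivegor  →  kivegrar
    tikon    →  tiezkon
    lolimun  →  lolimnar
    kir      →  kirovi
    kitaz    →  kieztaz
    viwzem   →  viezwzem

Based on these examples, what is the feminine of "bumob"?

ken and tikon both end in -n yet inflect differently (kenovi, tiezkon), so the final letter is not what conditions the rule; the number of vowels is.
"bumob" has 2 vowels. The stems with 2 vowels (viwzem → viezwzem, kitaz → kieztaz, tikon → tiezkon) insert -ez- after the first vowel.
So bumob → buezmob.

buezmob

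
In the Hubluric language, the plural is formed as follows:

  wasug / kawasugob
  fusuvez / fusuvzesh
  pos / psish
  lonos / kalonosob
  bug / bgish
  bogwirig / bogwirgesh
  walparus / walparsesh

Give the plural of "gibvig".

"gibvig" has 2 vowels. The stems with 2 vowels (lonos → kalonosob, wasug → kawasugob) add ka- … -ob around the stem.
The other patterns: stems with 1 vowel delete the last vowel and add -ish; stems with 3 vowels delete the last vowel and add -esh.
So gibvig → kagibvigob.

kagibvigob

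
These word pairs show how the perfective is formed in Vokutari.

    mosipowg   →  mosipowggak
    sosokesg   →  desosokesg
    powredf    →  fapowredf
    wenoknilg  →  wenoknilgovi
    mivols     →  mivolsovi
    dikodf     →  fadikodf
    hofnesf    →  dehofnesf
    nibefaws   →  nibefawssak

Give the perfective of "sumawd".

wenoknilg and mosipowg both end in -g yet inflect differently (wenoknilgovi, mosipowggak), so the final letter is not what conditions the rule; the second-to-last letter is.
"sumawd" has second-to-last letter 'w'. The stems whose second-to-last letter is 'w' (mosipowg → mosipowggak, nibefaws → nibefawssak) double the final consonant and add -ak.
The other patterns: stems whose second-to-last letter is 'd' add the prefix fa-; stems whose second-to-last letter is 'l' add -ovi; stems whose second-to-last letter is 's' add the prefix de-.
So sumawd → sumawddak.

sumawddak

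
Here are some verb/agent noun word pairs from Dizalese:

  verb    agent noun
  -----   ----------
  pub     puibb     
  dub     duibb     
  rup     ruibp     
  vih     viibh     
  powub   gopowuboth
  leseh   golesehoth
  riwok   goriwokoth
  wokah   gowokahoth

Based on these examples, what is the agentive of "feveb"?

"feveb" has 2 vowels. The stems with 2 vowels (powub → gopowuboth, leseh → golesehoth, riwok → goriwokoth) add go- … -oth around the stem.
The other pattern: stems with 1 vowel insert -ib- after the first vowel.
So feveb → gofeveboth.

gofeveboth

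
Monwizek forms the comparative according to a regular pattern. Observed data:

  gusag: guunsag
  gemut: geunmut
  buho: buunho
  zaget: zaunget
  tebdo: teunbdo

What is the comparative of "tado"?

Every pair shown (gusag → guunsag, gemut → geunmut, buho → buunho, …) follows the same rule: insert -un- after the first vowel.
So tado → taundo.

taundo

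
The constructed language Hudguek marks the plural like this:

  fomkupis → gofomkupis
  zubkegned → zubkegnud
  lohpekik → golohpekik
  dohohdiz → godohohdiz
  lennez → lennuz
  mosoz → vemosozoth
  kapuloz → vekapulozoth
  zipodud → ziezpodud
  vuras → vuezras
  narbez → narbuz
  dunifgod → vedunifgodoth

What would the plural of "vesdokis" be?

dunifgod and zipodud both end in -d yet inflect differently (vedunifgodoth, ziezpodud), so the final letter is not what conditions the rule; the last vowel is.
"vesdokis" has last vowel 'i'. The stems whose last vowel is 'i' (lohpekik → golohpekik, fomkupis → gofomkupis, dohohdiz → godohohdiz) add the prefix go-.
So vesdokis → govesdokis.

govesdokis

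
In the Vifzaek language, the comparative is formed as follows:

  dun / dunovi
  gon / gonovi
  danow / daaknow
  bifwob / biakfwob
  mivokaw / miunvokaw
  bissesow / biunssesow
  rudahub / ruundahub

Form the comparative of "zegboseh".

zeungboseh

danow and mivokaw both end in -w yet inflect differently (daaknow, miunvokaw), so the final letter is not what conditions the rule; the number of vowels is.
"zegboseh" has 3 vowels. The stems with 3 vowels (mivokaw → miunvokaw, bissesow → biunssesow, rudahub → ruundahub) insert -un- after the first vowel.
The other patterns: stems with 1 vowel add -ovi; stems with 2 vowels insert -ak- after the first vowel.
So zegboseh → zeungboseh.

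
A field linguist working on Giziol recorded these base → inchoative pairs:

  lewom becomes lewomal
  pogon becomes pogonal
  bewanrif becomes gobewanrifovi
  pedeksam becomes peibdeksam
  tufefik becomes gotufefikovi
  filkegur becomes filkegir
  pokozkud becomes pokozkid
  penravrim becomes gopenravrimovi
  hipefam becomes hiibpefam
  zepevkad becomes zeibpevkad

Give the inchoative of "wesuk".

"wesuk" has last vowel 'u'. The stems whose last vowel is 'u' (filkegur → filkegir, pokozkud → pokozkid) change the last vowel to 'i'.
The other patterns: stems whose last vowel is 'a' insert -ib- after the first vowel; stems whose last vowel is 'o' add -al; stems whose last vowel is 'i' add go- … -ovi around the stem.
So wesuk → wesik.

wesik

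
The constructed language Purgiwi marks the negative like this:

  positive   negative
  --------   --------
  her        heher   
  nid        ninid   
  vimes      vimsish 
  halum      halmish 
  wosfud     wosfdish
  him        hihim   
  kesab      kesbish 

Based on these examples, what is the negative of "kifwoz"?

kifwzish

"kifwoz" has 2 vowels. The stems with 2 vowels (vimes → vimsish, wosfud → wosfdish, kesab → kesbish) delete the last vowel and add -ish.
The other pattern: stems with 1 vowel repeat the first consonant+vowel as a prefix.
So kifwoz → kifwzish.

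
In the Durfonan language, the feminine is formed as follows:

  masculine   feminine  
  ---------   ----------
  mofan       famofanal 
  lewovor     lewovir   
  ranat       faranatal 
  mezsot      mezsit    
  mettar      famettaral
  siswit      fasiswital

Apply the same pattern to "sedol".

sedil

mezsot and ranat both end in -t yet inflect differently (mezsit, faranatal), so the final letter is not what conditions the rule; the last vowel is.
"sedol" has last vowel 'o'. The stems whose last vowel is 'o' (mezsot → mezsit, lewovor → lewovir) change the last vowel to 'i'.
The other pattern: stems whose last vowel is 'a' or 'i' add fa- … -al around the stem.
So sedol → sedil.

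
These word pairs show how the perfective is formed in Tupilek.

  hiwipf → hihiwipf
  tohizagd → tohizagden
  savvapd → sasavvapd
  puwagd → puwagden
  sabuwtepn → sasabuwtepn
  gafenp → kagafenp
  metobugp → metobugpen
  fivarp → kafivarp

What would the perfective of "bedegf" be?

bedegfen

puwagd and savvapd both end in -d yet inflect differently (puwagden, sasavvapd), so the final letter is not what conditions the rule; the second-to-last letter is.
"bedegf" has second-to-last letter 'g'. The stems whose second-to-last letter is 'g' (metobugp → metobugpen, puwagd → puwagden, tohizagd → tohizagden) add -en.
So bedegf → bedegfen.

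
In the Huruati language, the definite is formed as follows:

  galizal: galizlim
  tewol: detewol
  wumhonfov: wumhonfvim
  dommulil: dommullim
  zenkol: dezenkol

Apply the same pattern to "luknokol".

luknoklim

tewol and galizal both end in -l yet inflect differently (detewol, galizlim), so the final letter is not what conditions the rule; the number of vowels is.
"luknokol" has 3 vowels. The stems with 3 vowels (galizal → galizlim, wumhonfov → wumhonfvim, dommulil → dommullim) delete the last vowel and add -im.
The other pattern: stems with 2 vowels add the prefix de-.
So luknokol → luknoklim.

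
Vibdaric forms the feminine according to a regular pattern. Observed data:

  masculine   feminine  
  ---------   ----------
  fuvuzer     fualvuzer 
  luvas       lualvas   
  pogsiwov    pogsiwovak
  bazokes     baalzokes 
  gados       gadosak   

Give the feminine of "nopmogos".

nopmogosak

luvas and gados both end in -s yet inflect differently (lualvas, gadosak), so the final letter is not what conditions the rule; the last vowel is.
"nopmogos" has last vowel 'o'. The stems whose last vowel is 'o' (pogsiwov → pogsiwovak, gados → gadosak) add -ak.
The other pattern: stems whose last vowel is 'a' or 'e' insert -al- after the first vowel.
So nopmogos → nopmogosak.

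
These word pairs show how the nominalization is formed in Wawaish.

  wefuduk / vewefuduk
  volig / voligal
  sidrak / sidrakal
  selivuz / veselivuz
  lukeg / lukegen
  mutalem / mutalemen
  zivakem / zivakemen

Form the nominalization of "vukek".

vukeken

wefuduk and sidrak both end in -k yet inflect differently (vewefuduk, sidrakal), so the final letter is not what conditions the rule; the last vowel is.
"vukek" has last vowel 'e'. The stems whose last vowel is 'e' (zivakem → zivakemen, mutalem → mutalemen, lukeg → lukegen) add -en.
The other patterns: stems whose last vowel is 'u' add the prefix ve-; stems whose last vowel is 'a' or 'i' add -al.
So vukek → vukeken.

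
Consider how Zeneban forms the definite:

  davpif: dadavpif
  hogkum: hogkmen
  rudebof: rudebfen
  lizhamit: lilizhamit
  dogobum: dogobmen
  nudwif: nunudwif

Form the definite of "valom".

valmen

davpif and rudebof both end in -f yet inflect differently (dadavpif, rudebfen), so the final letter is not what conditions the rule; the last vowel is.
"valom" has last vowel 'o'. The one such stem in the data (rudebof → rudebfen) deletes the last vowel and adds -en (as do hogkum, dogobum), so the same rule applies.
The other pattern: stems whose last vowel is 'i' repeat the first consonant+vowel as a prefix.
So valom → valmen.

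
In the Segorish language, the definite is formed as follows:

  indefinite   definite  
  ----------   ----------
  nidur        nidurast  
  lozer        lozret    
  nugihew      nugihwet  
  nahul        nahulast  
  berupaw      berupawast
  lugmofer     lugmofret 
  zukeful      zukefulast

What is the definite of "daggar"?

nugihew and berupaw both end in -w yet inflect differently (nugihwet, berupawast), so the final letter is not what conditions the rule; the last vowel is.
"daggar" has last vowel 'a'. The one such stem in the data (berupaw → berupawast) adds -ast, so the same rule applies.
The other pattern: stems whose last vowel is 'e' delete the last vowel and add -et.
So daggar → daggarast.

daggarast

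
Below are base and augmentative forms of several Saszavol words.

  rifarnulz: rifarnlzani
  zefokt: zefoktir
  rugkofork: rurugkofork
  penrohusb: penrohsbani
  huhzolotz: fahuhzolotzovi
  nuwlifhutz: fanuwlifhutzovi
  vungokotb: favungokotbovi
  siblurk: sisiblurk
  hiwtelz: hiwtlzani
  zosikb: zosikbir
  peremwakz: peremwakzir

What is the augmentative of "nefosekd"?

nefosekdir

vungokotb and zosikb both end in -b yet inflect differently (favungokotbovi, zosikbir), so the final letter is not what conditions the rule; the second-to-last letter is.
"nefosekd" has second-to-last letter 'k'. The stems whose second-to-last letter is 'k' (zosikb → zosikbir, peremwakz → peremwakzir, zefokt → zefoktir) add -ir.
The other patterns: stems whose second-to-last letter is 'r' repeat the first consonant+vowel as a prefix; stems whose second-to-last letter is 't' add fa- … -ovi around the stem; stems whose second-to-last letter is 'l' or 's' delete the last vowel and add -ani.
So nefosekd → nefosekdir.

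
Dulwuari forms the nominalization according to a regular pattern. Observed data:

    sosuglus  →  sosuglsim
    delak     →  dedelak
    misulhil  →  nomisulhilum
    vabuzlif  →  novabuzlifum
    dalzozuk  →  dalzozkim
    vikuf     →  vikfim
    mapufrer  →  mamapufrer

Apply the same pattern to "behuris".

nobehurisum

vabuzlif and vikuf both end in -f yet inflect differently (novabuzlifum, vikfim), so the final letter is not what conditions the rule; the last vowel is.
"behuris" has last vowel 'i'. The stems whose last vowel is 'i' (vabuzlif → novabuzlifum, misulhil → nomisulhilum) add no- … -um around the stem.
The other patterns: stems whose last vowel is 'u' delete the last vowel and add -im; stems whose last vowel is 'a' or 'e' repeat the first consonant+vowel as a prefix.
So behuris → nobehurisum.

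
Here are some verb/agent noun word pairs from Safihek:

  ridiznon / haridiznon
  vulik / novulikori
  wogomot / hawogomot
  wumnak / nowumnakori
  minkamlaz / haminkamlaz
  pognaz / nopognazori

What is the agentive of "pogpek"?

nopogpekori

minkamlaz and pognaz both end in -z yet inflect differently (haminkamlaz, nopognazori), so the final letter is not what conditions the rule; the number of vowels is.
"pogpek" has 2 vowels. The stems with 2 vowels (pognaz → nopognazori, wumnak → nowumnakori, vulik → novulikori) add no- … -ori around the stem.
So pogpek → nopogpekori.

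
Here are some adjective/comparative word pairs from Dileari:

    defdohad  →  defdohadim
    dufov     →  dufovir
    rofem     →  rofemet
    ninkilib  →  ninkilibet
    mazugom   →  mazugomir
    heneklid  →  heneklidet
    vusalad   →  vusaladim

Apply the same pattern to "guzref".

guzrefet

"guzref" has last vowel 'e'. The one such stem in the data (rofem → rofemet) adds -et, so the same rule applies.
The other patterns: stems whose last vowel is 'a' add -im; stems whose last vowel is 'o' add -ir.
So guzref → guzrefet.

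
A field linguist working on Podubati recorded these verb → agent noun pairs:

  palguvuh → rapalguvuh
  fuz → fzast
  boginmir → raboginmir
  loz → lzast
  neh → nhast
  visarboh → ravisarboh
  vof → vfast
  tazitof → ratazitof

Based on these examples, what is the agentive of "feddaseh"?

rafeddaseh

tazitof and vof both end in -f yet inflect differently (ratazitof, vfast), so the final letter is not what conditions the rule; the number of vowels is.
"feddaseh" has 3 vowels. The stems with 3 vowels (tazitof → ratazitof, boginmir → raboginmir, visarboh → ravisarboh) add the prefix ra-.
The other pattern: stems with 1 vowel delete the last vowel and add -ast.
So feddaseh → rafeddaseh.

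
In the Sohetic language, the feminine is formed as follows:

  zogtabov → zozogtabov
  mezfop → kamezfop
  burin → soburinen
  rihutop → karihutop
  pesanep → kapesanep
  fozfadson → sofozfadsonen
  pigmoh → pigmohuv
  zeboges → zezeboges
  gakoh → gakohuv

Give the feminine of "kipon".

sokiponen

pigmoh and rihutop both have last vowel 'o' yet inflect differently (pigmohuv, karihutop), so the last vowel is not what conditions the rule; the final letter is.
"kipon" ends in -n. The stems ending in -n (burin → soburinen, fozfadson → sofozfadsonen) add so- … -en around the stem.
The other patterns: stems ending in -h add -uv; stems ending in -p add the prefix ka-; stems ending in -s or -v repeat the first consonant+vowel as a prefix.
So kipon → sokiponen.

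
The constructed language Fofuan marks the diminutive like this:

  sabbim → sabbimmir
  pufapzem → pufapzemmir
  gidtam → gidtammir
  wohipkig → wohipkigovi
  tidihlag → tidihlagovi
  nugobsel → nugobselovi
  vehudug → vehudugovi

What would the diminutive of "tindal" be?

tindalovi

"tindal" ends in -l. The one such stem in the data (nugobsel → nugobselovi) adds -ovi, so the same rule applies.
The other pattern: stems ending in -m double the final consonant and add -ir.
So tindal → tindalovi.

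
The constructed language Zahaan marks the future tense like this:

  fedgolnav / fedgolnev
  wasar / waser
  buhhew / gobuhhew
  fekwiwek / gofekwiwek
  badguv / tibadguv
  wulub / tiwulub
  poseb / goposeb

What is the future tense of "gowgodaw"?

fedgolnav and badguv both end in -v yet inflect differently (fedgolnev, tibadguv), so the final letter is not what conditions the rule; the last vowel is.
"gowgodaw" has last vowel 'a'. The stems whose last vowel is 'a' (wasar → waser, fedgolnav → fedgolnev) change the last vowel to 'e'.
The other patterns: stems whose last vowel is 'u' add the prefix ti-; stems whose last vowel is 'e' add the prefix go-.
So gowgodaw → gowgodew.

gowgodew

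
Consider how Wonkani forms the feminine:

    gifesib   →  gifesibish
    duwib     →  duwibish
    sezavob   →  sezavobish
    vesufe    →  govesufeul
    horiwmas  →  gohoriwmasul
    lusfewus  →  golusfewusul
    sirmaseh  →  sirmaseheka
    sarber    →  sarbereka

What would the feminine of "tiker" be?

vesufe and sirmaseh both have last vowel 'e' yet inflect differently (govesufeul, sirmaseheka), so the last vowel is not what conditions the rule; the final letter is.
"tiker" ends in -r. The one such stem in the data (sarber → sarbereka) adds -eka, so the same rule applies.
The other patterns: stems ending in -b add -ish; stems ending in -e or -s add go- … -ul around the stem.
So tiker → tikereka.

tikereka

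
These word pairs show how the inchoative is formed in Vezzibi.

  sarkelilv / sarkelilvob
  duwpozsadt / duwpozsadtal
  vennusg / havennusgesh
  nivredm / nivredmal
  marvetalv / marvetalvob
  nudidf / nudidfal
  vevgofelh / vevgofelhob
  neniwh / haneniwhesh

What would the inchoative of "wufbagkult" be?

wufbagkultob

vevgofelh and neniwh both end in -h yet inflect differently (vevgofelhob, haneniwhesh), so the final letter is not what conditions the rule; the second-to-last letter is.
"wufbagkult" has second-to-last letter 'l'. The stems whose second-to-last letter is 'l' (vevgofelh → vevgofelhob, marvetalv → marvetalvob, sarkelilv → sarkelilvob) add -ob.
The other patterns: stems whose second-to-last letter is 'd' add -al; stems whose second-to-last letter is 's' or 'w' add ha- … -esh around the stem.
So wufbagkult → wufbagkultob.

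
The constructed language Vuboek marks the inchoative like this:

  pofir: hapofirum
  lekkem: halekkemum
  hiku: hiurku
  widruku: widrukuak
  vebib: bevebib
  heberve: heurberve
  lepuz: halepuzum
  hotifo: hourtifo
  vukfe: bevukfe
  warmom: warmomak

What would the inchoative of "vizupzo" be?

bevizupzo

vukfe and heberve both end in -e yet inflect differently (bevukfe, heurberve), so the final letter is not what conditions the rule; the first letter is.
"vizupzo" begins with v-. The stems beginning with v- (vebib → bevebib, vukfe → bevukfe) add the prefix be-.
The other patterns: stems beginning with w- add -ak; stems beginning with h- insert -ur- after the first vowel; stems beginning with l- or p- add ha- … -um around the stem.
So vizupzo → bevizupzo.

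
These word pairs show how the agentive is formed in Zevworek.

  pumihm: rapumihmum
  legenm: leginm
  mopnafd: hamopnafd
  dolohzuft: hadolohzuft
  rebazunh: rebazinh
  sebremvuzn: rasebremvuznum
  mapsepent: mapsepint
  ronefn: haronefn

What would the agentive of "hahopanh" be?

hahopinh

dolohzuft and mapsepent both end in -t yet inflect differently (hadolohzuft, mapsepint), so the final letter is not what conditions the rule; the second-to-last letter is.
"hahopanh" has second-to-last letter 'n'. The stems whose second-to-last letter is 'n' (rebazunh → rebazinh, legenm → leginm, mapsepent → mapsepint) change the last vowel to 'i'.
So hahopanh → hahopinh.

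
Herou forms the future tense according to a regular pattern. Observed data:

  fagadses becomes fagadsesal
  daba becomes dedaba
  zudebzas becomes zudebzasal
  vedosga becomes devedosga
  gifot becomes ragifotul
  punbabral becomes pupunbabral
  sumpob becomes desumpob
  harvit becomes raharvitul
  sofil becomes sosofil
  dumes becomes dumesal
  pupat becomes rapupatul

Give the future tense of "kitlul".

kikitlul

"kitlul" ends in -l. The stems ending in -l (sofil → sosofil, punbabral → pupunbabral) repeat the first consonant+vowel as a prefix.
The other patterns: stems ending in -s add -al; stems ending in -t add ra- … -ul around the stem; stems ending in -a or -b add the prefix de-.
So kitlul → kikitlul.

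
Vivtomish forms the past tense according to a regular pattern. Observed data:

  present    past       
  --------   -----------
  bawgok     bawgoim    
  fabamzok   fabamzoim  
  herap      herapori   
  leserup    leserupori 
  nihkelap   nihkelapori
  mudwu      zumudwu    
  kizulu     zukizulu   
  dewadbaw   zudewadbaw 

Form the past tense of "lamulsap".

lamulsapori

leserup and mudwu both have last vowel 'u' yet inflect differently (leserupori, zumudwu), so the last vowel is not what conditions the rule; the final letter is.
"lamulsap" ends in -p. The stems ending in -p (herap → herapori, leserup → leserupori, nihkelap → nihkelapori) add -ori.
So lamulsap → lamulsapori.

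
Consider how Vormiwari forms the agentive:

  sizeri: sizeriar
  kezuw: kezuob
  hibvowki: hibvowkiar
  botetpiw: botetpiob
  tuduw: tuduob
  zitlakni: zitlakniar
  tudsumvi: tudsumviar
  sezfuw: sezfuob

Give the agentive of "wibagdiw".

botetpiw and tudsumvi both have last vowel 'i' yet inflect differently (botetpiob, tudsumviar), so the last vowel is not what conditions the rule; the final letter is.
"wibagdiw" ends in -w. The stems ending in -w (botetpiw → botetpiob, tuduw → tuduob, sezfuw → sezfuob) drop the final letter and add -ob.
The other pattern: stems ending in -i add -ar.
So wibagdiw → wibagdiob.

wibagdiob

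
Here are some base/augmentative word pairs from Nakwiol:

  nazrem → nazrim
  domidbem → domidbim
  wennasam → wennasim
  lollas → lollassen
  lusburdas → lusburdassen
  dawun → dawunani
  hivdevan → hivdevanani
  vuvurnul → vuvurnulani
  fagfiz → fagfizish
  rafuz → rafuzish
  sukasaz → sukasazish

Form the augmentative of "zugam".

zugim

wennasam and lollas both have last vowel 'a' yet inflect differently (wennasim, lollassen), so the last vowel is not what conditions the rule; the final letter is.
"zugam" ends in -m. The stems ending in -m (nazrem → nazrim, domidbem → domidbim, wennasam → wennasim) change the last vowel to 'i'.
So zugam → zugim.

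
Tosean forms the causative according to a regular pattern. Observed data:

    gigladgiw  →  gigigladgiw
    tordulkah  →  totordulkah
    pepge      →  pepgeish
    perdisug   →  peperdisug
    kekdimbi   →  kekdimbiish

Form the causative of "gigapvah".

gigladgiw and kekdimbi both have last vowel 'i' yet inflect differently (gigigladgiw, kekdimbiish), so the last vowel is not what conditions the rule; whether the stem ends in a vowel or a consonant is.
"gigapvah" ends in a consonant. The stems ending in a consonant (perdisug → peperdisug, gigladgiw → gigigladgiw, tordulkah → totordulkah) repeat the first consonant+vowel as a prefix.
So gigapvah → gigigapvah.

gigigapvah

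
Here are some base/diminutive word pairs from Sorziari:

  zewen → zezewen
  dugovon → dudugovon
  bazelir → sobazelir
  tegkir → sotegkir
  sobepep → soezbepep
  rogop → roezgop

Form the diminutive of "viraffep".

"viraffep" ends in -p. The stems ending in -p (sobepep → soezbepep, rogop → roezgop) insert -ez- after the first vowel.
So viraffep → viezraffep.

viezraffep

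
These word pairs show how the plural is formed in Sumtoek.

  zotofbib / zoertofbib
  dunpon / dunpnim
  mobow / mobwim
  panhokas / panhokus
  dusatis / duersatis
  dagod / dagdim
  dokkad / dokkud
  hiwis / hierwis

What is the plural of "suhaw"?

suhuw

hiwis and panhokas both end in -s yet inflect differently (hierwis, panhokus), so the final letter is not what conditions the rule; the last vowel is.
"suhaw" has last vowel 'a'. The stems whose last vowel is 'a' (dokkad → dokkud, panhokas → panhokus) change the last vowel to 'u'.
So suhaw → suhuw.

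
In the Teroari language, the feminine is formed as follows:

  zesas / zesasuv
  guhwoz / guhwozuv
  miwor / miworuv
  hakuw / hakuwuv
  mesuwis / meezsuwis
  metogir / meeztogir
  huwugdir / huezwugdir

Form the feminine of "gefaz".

gefazuv

zesas and mesuwis both end in -s yet inflect differently (zesasuv, meezsuwis), so the final letter is not what conditions the rule; the number of vowels is.
"gefaz" has 2 vowels. The stems with 2 vowels (zesas → zesasuv, guhwoz → guhwozuv, miwor → miworuv) add -uv.
So gefaz → gefazuv.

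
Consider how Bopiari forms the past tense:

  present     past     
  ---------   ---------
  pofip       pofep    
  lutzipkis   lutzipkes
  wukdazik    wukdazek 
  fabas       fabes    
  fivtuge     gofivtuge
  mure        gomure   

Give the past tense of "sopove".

gosopove

"sopove" ends in a vowel. The stems ending in a vowel (fivtuge → gofivtuge, mure → gomure) add the prefix go-.
The other pattern: stems ending in a consonant change the last vowel to 'e'.
So sopove → gosopove.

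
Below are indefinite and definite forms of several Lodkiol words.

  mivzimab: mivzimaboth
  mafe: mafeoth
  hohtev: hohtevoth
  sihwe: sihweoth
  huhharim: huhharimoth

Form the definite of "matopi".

Every pair shown (mivzimab → mivzimaboth, mafe → mafeoth, hohtev → hohtevoth, …) follows the same rule: add -oth.
So matopi → matopioth.

matopioth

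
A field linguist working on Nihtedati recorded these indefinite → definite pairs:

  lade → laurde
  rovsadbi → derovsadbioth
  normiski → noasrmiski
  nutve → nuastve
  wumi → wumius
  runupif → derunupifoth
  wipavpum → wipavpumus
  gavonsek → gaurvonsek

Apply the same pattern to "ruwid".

deruwidoth

"ruwid" begins with r-. The stems beginning with r- (runupif → derunupifoth, rovsadbi → derovsadbioth) add de- … -oth around the stem.
The other patterns: stems beginning with w- add -us; stems beginning with g- or l- insert -ur- after the first vowel; stems beginning with n- insert -as- after the first vowel.
So ruwid → deruwidoth.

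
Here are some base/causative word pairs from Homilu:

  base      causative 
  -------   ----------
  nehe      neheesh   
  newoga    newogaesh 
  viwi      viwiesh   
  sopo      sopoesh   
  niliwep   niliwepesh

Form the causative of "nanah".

Every pair shown (nehe → neheesh, newoga → newogaesh, viwi → viwiesh, …) follows the same rule: add -esh.
So nanah → nanahesh.

nanahesh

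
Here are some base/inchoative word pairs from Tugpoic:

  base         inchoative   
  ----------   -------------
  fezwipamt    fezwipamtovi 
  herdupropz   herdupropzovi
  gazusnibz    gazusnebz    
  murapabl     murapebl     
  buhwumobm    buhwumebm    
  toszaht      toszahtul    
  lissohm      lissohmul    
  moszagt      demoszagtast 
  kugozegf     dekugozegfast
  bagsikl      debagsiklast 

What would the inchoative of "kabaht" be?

kabahtul

herdupropz and gazusnibz both end in -z yet inflect differently (herdupropzovi, gazusnebz), so the final letter is not what conditions the rule; the second-to-last letter is.
"kabaht" has second-to-last letter 'h'. The stems whose second-to-last letter is 'h' (toszaht → toszahtul, lissohm → lissohmul) add -ul.
The other patterns: stems whose second-to-last letter is 'm' or 'p' add -ovi; stems whose second-to-last letter is 'b' change the last vowel to 'e'; stems whose second-to-last letter is 'g' or 'k' add de- … -ast around the stem.
So kabaht → kabahtul.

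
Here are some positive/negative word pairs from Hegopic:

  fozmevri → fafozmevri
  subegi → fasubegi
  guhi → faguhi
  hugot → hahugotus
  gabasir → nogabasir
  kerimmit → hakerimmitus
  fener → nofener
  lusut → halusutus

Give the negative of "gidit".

hagiditus

fozmevri and kerimmit both have last vowel 'i' yet inflect differently (fafozmevri, hakerimmitus), so the last vowel is not what conditions the rule; the final letter is.
"gidit" ends in -t. The stems ending in -t (hugot → hahugotus, kerimmit → hakerimmitus, lusut → halusutus) add ha- … -us around the stem.
The other patterns: stems ending in -i add the prefix fa-; stems ending in -r add the prefix no-.
So gidit → hagiditus.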